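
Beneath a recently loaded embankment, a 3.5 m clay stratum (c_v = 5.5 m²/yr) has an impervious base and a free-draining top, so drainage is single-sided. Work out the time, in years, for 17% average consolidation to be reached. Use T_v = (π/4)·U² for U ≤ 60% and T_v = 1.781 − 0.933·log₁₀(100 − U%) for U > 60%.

Drainage path length: H_d = H = 3.5 m (single drainage).
U ≤ 60%: T_v = (π/4)·U² = (π/4)×0.17² = 0.022698.
t = T_v·H_d²/c_v = 0.022698×3.5²/5.5 = 0.05055 years.

t ≈ 0.0506 years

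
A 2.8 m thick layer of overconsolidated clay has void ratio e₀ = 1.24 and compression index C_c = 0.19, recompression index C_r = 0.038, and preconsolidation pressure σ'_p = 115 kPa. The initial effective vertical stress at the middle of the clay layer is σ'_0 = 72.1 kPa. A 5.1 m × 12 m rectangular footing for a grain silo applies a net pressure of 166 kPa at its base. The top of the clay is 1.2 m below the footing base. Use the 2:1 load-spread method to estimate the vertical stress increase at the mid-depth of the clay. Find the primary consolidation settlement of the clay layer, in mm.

S_c ≈ 45.3 mm

Mid-depth of clay below the footing base: z = 1.2 + 2.8/2 = 2.6 m.
Stress increase at mid-clay by the 2:1 spreading method:
Δσ = qBL/((B+z)(L+z)) = 166×5.1×12/((5.1+2.6)(12+2.6)) = 90.368 kPa
Final effective stress: σ'_f = 72.1 + 90.368 = 162.47 kPa.
σ'_f = 162.47 > σ'_p = 115 kPa, so the stress path crosses the preconsolidation pressure — recompression up to σ'_p, then virgin compression beyond:
S_c = H/(1+e₀)·[C_r·log₁₀(σ'_p/σ'_0) + C_c·log₁₀(σ'_f/σ'_p)]
    = 2.8/2.24 × [0.038×log₁₀(115/72.1) + 0.19×log₁₀(162.47/115)]
    = 1.25 × [0.007705 + 0.028514] = 0.04527 m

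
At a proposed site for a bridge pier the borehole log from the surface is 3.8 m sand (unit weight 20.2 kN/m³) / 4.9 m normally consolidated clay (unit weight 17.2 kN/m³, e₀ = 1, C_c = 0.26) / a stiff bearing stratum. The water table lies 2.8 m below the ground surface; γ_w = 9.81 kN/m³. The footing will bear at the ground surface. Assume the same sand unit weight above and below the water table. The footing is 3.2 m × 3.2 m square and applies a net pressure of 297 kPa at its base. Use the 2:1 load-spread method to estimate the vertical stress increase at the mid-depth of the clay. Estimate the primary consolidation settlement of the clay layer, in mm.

S_c ≈ 93.2 mm

Mid-depth of clay below the ground surface: z = 3.8 + 4.9/2 = 6.25 m.
Total vertical stress at mid-clay: σ_v = 20.2×3.8 + 17.2×2.45 = 118.9 kPa.
Pore pressure: u = 9.81×(6.25 − 2.8) = 33.845 kPa.
Initial effective stress: σ'_0 = σ_v − u = 118.9 − 33.845 = 85.055 kPa.
Stress increase at mid-clay by the 2:1 spreading method:
Δσ = qBL/((B+z)(L+z)) = 297×3.2×3.2/((3.2+6.25)(3.2+6.25)) = 34.056 kPa
Final effective stress: σ'_f = σ'_0 + Δσ = 85.055 + 34.056 = 119.11 kPa.
Normally consolidated clay, so the full stress increment lies on the virgin compression line:
S_c = C_c·H/(1+e₀)·log₁₀(σ'_f/σ'_0) = 0.26×4.9/(1+1)×log₁₀(119.11/85.055)
    = 0.637 × 0.14625 = 0.09316 m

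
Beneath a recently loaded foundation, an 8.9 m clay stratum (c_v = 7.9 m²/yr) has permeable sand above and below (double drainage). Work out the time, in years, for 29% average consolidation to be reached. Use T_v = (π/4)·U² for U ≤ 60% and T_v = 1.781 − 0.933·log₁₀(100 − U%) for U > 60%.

Drainage path length: H_d = H/2 = 4.45 m (double drainage).
U ≤ 60%: T_v = (π/4)·U² = (π/4)×0.29² = 0.066052.
t = T_v·H_d²/c_v = 0.066052×4.45²/7.9 = 0.1656 years.

t ≈ 0.166 years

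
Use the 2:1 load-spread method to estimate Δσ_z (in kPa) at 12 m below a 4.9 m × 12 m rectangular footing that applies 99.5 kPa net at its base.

By the 2:1 method the load spreads at 1 horizontal : 2 vertical, so at depth z the loaded area has grown by z in each plan dimension:
Δσ = qBL/((B+z)(L+z)) = 99.5×4.9×12/((4.9+12)(12+12)) = 14.425 kPa

Δσ_z ≈ 14.4 kPa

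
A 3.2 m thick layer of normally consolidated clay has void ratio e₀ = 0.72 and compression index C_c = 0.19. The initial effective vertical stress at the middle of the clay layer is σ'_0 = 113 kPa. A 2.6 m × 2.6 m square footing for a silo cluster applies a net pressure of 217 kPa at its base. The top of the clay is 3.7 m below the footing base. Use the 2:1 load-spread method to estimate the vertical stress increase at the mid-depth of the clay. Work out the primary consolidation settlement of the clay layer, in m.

Mid-depth of clay below the footing base: z = 3.7 + 3.2/2 = 5.3 m.
Stress increase at mid-clay by the 2:1 spreading method:
Δσ = qBL/((B+z)(L+z)) = 217×2.6×2.6/((2.6+5.3)(2.6+5.3)) = 23.505 kPa
Final effective stress: σ'_f = σ'_0 + Δσ = 113 + 23.505 = 136.5 kPa.
Normally consolidated clay, so the full stress increment lies on the virgin compression line:
S_c = C_c·H/(1+e₀)·log₁₀(σ'_f/σ'_0) = 0.19×3.2/(1+0.72)×log₁₀(136.5/113)
    = 0.35349 × 0.082054 = 0.02901 m

S_c ≈ 0.029 m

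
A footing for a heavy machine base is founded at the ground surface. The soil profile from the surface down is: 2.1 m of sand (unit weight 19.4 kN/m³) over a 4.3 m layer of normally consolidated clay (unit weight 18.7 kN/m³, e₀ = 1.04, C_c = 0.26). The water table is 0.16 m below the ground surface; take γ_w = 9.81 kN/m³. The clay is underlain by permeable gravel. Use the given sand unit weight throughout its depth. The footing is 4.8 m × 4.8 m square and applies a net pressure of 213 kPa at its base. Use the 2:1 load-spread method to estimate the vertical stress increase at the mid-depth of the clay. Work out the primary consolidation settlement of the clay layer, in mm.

Mid-depth of clay below the ground surface: z = 2.1 + 4.3/2 = 4.25 m.
Total vertical stress at mid-clay: σ_v = 19.4×2.1 + 18.7×2.15 = 80.945 kPa.
Pore pressure: u = 9.81×(4.25 − 0.16) = 40.123 kPa.
Initial effective stress: σ'_0 = σ_v − u = 80.945 − 40.123 = 40.822 kPa.
Stress increase at mid-clay by the 2:1 spreading method:
Δσ = qBL/((B+z)(L+z)) = 213×4.8×4.8/((4.8+4.25)(4.8+4.25)) = 59.919 kPa
Final effective stress: σ'_f = σ'_0 + Δσ = 40.822 + 59.919 = 100.74 kPa.
Normally consolidated clay, so the full stress increment lies on the virgin compression line:
S_c = C_c·H/(1+e₀)·log₁₀(σ'_f/σ'_0) = 0.26×4.3/(1+1.04)×log₁₀(100.74/40.822)
    = 0.54804 × 0.39231 = 0.215 m

S_c ≈ 215 mm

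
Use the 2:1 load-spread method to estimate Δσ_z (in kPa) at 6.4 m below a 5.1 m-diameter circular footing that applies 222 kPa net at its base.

By the 2:1 method the load spreads at 1 horizontal : 2 vertical, so at depth z the loaded area has grown by z in each plan dimension:
Δσ ≈ qD²/(D+z)² = 222×5.1²/(5.1+6.4)² = 43.661 kPa

Δσ_z ≈ 43.7 kPa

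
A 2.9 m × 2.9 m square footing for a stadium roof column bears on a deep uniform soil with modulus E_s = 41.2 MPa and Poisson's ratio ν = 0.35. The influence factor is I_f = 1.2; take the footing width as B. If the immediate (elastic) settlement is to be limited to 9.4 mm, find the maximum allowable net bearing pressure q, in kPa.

q ≈ 127 kPa

E_s = 41.2 MPa = 41200 kPa.
S_e = q·B·(1−ν²)/E_s · I_f  ⇒  q = S_e·E_s / (B·(1−ν²)·I_f).
q = 0.0094 × 41200 / (2.9 × 0.8775 × 1.2) = 126.8 kPa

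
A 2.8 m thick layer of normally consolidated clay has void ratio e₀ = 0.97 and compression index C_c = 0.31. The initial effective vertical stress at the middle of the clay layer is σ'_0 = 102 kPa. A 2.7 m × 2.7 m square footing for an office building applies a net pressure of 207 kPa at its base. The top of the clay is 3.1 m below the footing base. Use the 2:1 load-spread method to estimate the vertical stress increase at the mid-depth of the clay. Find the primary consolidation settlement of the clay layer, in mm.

S_c ≈ 48 mm

Mid-depth of clay below the footing base: z = 3.1 + 2.8/2 = 4.5 m.
Stress increase at mid-clay by the 2:1 spreading method:
Δσ = qBL/((B+z)(L+z)) = 207×2.7×2.7/((2.7+4.5)(2.7+4.5)) = 29.109 kPa
Final effective stress: σ'_f = σ'_0 + Δσ = 102 + 29.109 = 131.11 kPa.
Normally consolidated clay, so the full stress increment lies on the virgin compression line:
S_c = C_c·H/(1+e₀)·log₁₀(σ'_f/σ'_0) = 0.31×2.8/(1+0.97)×log₁₀(131.11/102)
    = 0.44061 × 0.10904 = 0.04804 m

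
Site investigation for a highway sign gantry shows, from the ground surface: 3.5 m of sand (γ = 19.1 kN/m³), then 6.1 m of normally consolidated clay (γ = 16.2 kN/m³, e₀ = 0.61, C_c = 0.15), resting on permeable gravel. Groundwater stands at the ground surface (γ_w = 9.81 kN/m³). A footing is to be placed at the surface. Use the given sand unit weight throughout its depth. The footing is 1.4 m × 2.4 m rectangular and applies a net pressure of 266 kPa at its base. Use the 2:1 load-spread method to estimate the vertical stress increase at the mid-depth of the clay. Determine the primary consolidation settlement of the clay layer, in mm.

S_c ≈ 53.4 mm

Mid-depth of clay below the ground surface: z = 3.5 + 6.1/2 = 6.55 m.
Total vertical stress at mid-clay: σ_v = 19.1×3.5 + 16.2×3.05 = 116.26 kPa.
Pore pressure: u = 9.81×(6.55 − 0) = 64.255 kPa.
Initial effective stress: σ'_0 = σ_v − u = 116.26 − 64.255 = 52.005 kPa.
Stress increase at mid-clay by the 2:1 spreading method:
Δσ = qBL/((B+z)(L+z)) = 266×1.4×2.4/((1.4+6.55)(2.4+6.55)) = 12.561 kPa
Final effective stress: σ'_f = σ'_0 + Δσ = 52.005 + 12.561 = 64.566 kPa.
Normally consolidated clay, so the full stress increment lies on the virgin compression line:
S_c = C_c·H/(1+e₀)·log₁₀(σ'_f/σ'_0) = 0.15×6.1/(1+0.61)×log₁₀(64.566/52.005)
    = 0.56832 × 0.093959 = 0.0534 m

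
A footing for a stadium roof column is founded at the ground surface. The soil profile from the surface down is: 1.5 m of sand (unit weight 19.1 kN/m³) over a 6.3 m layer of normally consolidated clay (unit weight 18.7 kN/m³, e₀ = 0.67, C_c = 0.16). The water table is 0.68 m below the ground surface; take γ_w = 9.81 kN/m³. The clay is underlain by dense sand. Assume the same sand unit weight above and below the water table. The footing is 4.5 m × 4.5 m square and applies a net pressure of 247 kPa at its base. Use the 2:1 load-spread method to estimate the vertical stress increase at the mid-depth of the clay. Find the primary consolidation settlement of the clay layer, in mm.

S_c ≈ 210 mm

Mid-depth of clay below the ground surface: z = 1.5 + 6.3/2 = 4.65 m.
Total vertical stress at mid-clay: σ_v = 19.1×1.5 + 18.7×3.15 = 87.555 kPa.
Pore pressure: u = 9.81×(4.65 − 0.68) = 38.946 kPa.
Initial effective stress: σ'_0 = σ_v − u = 87.555 − 38.946 = 48.609 kPa.
Stress increase at mid-clay by the 2:1 spreading method:
Δσ = qBL/((B+z)(L+z)) = 247×4.5×4.5/((4.5+4.65)(4.5+4.65)) = 59.742 kPa
Final effective stress: σ'_f = σ'_0 + Δσ = 48.609 + 59.742 = 108.35 kPa.
Normally consolidated clay, so the full stress increment lies on the virgin compression line:
S_c = C_c·H/(1+e₀)·log₁₀(σ'_f/σ'_0) = 0.16×6.3/(1+0.67)×log₁₀(108.35/48.609)
    = 0.60359 × 0.34811 = 0.2101 m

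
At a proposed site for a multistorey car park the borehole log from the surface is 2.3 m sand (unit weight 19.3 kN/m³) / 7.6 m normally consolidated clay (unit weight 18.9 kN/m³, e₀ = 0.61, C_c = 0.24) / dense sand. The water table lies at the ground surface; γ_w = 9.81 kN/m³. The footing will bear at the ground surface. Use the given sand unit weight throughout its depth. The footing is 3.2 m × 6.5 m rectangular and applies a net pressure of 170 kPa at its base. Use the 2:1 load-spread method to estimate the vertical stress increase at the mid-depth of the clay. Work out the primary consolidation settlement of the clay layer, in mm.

Mid-depth of clay below the ground surface: z = 2.3 + 7.6/2 = 6.1 m.
Total vertical stress at mid-clay: σ_v = 19.3×2.3 + 18.9×3.8 = 116.21 kPa.
Pore pressure: u = 9.81×(6.1 − 0) = 59.841 kPa.
Initial effective stress: σ'_0 = σ_v − u = 116.21 − 59.841 = 56.369 kPa.
Stress increase at mid-clay by the 2:1 spreading method:
Δσ = qBL/((B+z)(L+z)) = 170×3.2×6.5/((3.2+6.1)(6.5+6.1)) = 30.176 kPa
Final effective stress: σ'_f = σ'_0 + Δσ = 56.369 + 30.176 = 86.545 kPa.
Normally consolidated clay, so the full stress increment lies on the virgin compression line:
S_c = C_c·H/(1+e₀)·log₁₀(σ'_f/σ'_0) = 0.24×7.6/(1+0.61)×log₁₀(86.545/56.369)
    = 1.1329 × 0.1862 = 0.2109 m

S_c ≈ 211 mm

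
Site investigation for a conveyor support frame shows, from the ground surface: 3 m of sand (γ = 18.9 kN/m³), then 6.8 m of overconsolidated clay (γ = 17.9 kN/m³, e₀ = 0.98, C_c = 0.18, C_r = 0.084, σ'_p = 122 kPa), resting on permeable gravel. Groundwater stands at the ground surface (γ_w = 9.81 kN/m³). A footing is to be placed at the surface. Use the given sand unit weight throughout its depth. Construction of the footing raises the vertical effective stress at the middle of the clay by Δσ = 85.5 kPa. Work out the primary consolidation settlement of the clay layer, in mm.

S_c ≈ 138 mm

Mid-depth of clay below the ground surface: z = 3 + 6.8/2 = 6.4 m.
Total vertical stress at mid-clay: σ_v = 18.9×3 + 17.9×3.4 = 117.56 kPa.
Pore pressure: u = 9.81×(6.4 − 0) = 62.784 kPa.
Initial effective stress: σ'_0 = σ_v − u = 117.56 − 62.784 = 54.776 kPa.
Final effective stress: σ'_f = 54.776 + 85.5 = 140.28 kPa.
σ'_f = 140.28 > σ'_p = 122 kPa, so the stress path crosses the preconsolidation pressure — recompression up to σ'_p, then virgin compression beyond:
S_c = H/(1+e₀)·[C_r·log₁₀(σ'_p/σ'_0) + C_c·log₁₀(σ'_f/σ'_p)]
    = 6.8/1.98 × [0.084×log₁₀(122/54.776) + 0.18×log₁₀(140.28/122)]
    = 3.4343 × [0.029213 + 0.010914] = 0.1378 m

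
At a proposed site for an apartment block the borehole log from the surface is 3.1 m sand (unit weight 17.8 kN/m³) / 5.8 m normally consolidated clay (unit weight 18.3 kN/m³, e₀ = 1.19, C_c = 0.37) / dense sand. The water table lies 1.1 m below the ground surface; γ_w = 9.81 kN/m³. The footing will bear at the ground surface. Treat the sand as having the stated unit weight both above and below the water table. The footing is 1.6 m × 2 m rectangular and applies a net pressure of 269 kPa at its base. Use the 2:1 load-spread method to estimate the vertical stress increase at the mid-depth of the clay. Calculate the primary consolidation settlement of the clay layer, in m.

Mid-depth of clay below the ground surface: z = 3.1 + 5.8/2 = 6 m.
Total vertical stress at mid-clay: σ_v = 17.8×3.1 + 18.3×2.9 = 108.25 kPa.
Pore pressure: u = 9.81×(6 − 1.1) = 48.069 kPa.
Initial effective stress: σ'_0 = σ_v − u = 108.25 − 48.069 = 60.181 kPa.
Stress increase at mid-clay by the 2:1 spreading method:
Δσ = qBL/((B+z)(L+z)) = 269×1.6×2/((1.6+6)(2+6)) = 14.158 kPa
Final effective stress: σ'_f = σ'_0 + Δσ = 60.181 + 14.158 = 74.339 kPa.
Normally consolidated clay, so the full stress increment lies on the virgin compression line:
S_c = C_c·H/(1+e₀)·log₁₀(σ'_f/σ'_0) = 0.37×5.8/(1+1.19)×log₁₀(74.339/60.181)
    = 0.97991 × 0.091757 = 0.08991 m

S_c ≈ 0.0899 m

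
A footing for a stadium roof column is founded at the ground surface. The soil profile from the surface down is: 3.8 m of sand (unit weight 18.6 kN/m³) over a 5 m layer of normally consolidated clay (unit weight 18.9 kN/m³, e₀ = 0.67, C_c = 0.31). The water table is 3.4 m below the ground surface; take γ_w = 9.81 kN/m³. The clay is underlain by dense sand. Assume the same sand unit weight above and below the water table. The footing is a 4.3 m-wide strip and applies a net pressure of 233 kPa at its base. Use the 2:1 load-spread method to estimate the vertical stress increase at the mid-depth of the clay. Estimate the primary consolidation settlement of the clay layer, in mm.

Mid-depth of clay below the ground surface: z = 3.8 + 5/2 = 6.3 m.
Total vertical stress at mid-clay: σ_v = 18.6×3.8 + 18.9×2.5 = 117.93 kPa.
Pore pressure: u = 9.81×(6.3 − 3.4) = 28.449 kPa.
Initial effective stress: σ'_0 = σ_v − u = 117.93 − 28.449 = 89.481 kPa.
Stress increase at mid-clay by the 2:1 spreading method:
Δσ = qB/(B+z) = 233×4.3/(4.3+6.3) = 94.519 kPa
Final effective stress: σ'_f = σ'_0 + Δσ = 89.481 + 94.519 = 184 kPa.
Normally consolidated clay, so the full stress increment lies on the virgin compression line:
S_c = C_c·H/(1+e₀)·log₁₀(σ'_f/σ'_0) = 0.31×5/(1+0.67)×log₁₀(184/89.481)
    = 0.92814 × 0.31309 = 0.2906 m

S_c ≈ 291 mm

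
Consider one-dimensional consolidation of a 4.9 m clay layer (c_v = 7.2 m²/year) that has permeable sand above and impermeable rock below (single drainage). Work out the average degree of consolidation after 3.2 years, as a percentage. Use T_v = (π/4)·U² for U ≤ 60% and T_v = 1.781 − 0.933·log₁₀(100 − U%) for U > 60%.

Drainage path length: H_d = H = 4.9 m (single drainage).
T_v = c_v·t/H_d² = 7.2×3.2/4.9² = 0.9596.
T_v = 0.9596 corresponds to the U > 60% branch:
U = 1 − 10^((1.781 − T_v)/0.933)/100 = 0.9241

U ≈ 92.4 %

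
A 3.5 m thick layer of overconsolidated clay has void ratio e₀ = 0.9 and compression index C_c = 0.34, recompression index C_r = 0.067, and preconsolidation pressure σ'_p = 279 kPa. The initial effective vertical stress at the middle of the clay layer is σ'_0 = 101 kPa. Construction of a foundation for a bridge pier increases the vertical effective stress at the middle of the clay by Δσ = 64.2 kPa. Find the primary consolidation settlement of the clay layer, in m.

Final effective stress: σ'_f = 101 + 64.2 = 165.2 kPa.
σ'_f = 165.2 ≤ σ'_p = 279 kPa, so the clay remains overconsolidated and only the recompression index applies:
S_c = C_r·H/(1+e₀)·log₁₀(σ'_f/σ'_0) = 0.067×3.5/1.9×log₁₀(165.2/101)
    = 0.12342 × 0.21369 = 0.02637 m

S_c ≈ 0.0264 m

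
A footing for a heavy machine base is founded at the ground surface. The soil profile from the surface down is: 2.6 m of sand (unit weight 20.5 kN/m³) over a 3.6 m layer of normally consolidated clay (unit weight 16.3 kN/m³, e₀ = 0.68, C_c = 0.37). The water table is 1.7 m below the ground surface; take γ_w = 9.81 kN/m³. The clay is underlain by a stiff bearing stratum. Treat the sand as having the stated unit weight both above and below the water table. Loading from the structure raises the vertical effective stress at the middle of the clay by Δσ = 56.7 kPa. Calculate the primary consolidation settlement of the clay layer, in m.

S_c ≈ 0.24 m

Mid-depth of clay below the ground surface: z = 2.6 + 3.6/2 = 4.4 m.
Total vertical stress at mid-clay: σ_v = 20.5×2.6 + 16.3×1.8 = 82.64 kPa.
Pore pressure: u = 9.81×(4.4 − 1.7) = 26.487 kPa.
Initial effective stress: σ'_0 = σ_v − u = 82.64 − 26.487 = 56.153 kPa.
Final effective stress: σ'_f = σ'_0 + Δσ = 56.153 + 56.7 = 112.85 kPa.
Normally consolidated clay, so the full stress increment lies on the virgin compression line:
S_c = C_c·H/(1+e₀)·log₁₀(σ'_f/σ'_0) = 0.37×3.6/(1+0.68)×log₁₀(112.85/56.153)
    = 0.79286 × 0.30313 = 0.2403 m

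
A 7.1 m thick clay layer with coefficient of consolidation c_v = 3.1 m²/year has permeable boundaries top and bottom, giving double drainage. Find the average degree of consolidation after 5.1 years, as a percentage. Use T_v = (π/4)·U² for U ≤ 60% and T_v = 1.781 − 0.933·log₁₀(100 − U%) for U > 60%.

U ≈ 96.3 %

Drainage path length: H_d = H/2 = 3.55 m (double drainage).
T_v = c_v·t/H_d² = 3.1×5.1/3.55² = 1.2545.
T_v = 1.2545 corresponds to the U > 60% branch:
U = 1 − 10^((1.781 − T_v)/0.933)/100 = 0.9633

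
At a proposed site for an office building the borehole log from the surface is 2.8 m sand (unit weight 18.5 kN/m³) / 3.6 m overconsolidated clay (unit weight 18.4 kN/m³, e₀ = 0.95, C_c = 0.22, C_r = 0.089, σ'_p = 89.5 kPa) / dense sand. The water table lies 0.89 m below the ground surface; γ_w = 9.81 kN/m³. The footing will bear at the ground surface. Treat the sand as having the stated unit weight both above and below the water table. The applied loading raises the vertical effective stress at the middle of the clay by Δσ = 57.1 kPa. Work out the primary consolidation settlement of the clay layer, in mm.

S_c ≈ 72.9 mm

Mid-depth of clay below the ground surface: z = 2.8 + 3.6/2 = 4.6 m.
Total vertical stress at mid-clay: σ_v = 18.5×2.8 + 18.4×1.8 = 84.92 kPa.
Pore pressure: u = 9.81×(4.6 − 0.89) = 36.395 kPa.
Initial effective stress: σ'_0 = σ_v − u = 84.92 − 36.395 = 48.525 kPa.
Final effective stress: σ'_f = 48.525 + 57.1 = 105.62 kPa.
σ'_f = 105.62 > σ'_p = 89.5 kPa, so the stress path crosses the preconsolidation pressure — recompression up to σ'_p, then virgin compression beyond:
S_c = H/(1+e₀)·[C_r·log₁₀(σ'_p/σ'_0) + C_c·log₁₀(σ'_f/σ'_p)]
    = 3.6/1.95 × [0.089×log₁₀(89.5/48.525) + 0.22×log₁₀(105.62/89.5)]
    = 1.8462 × [0.023661 + 0.015823] = 0.0729 m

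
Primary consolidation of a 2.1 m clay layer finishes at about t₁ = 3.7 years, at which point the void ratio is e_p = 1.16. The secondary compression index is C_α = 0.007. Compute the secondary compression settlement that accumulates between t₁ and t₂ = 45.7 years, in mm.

Secondary compression: S_s = C_α·H/(1+e_p)·log₁₀(t₂/t₁)
S_s = 0.007×2.1/(1+1.16)×log₁₀(45.7/3.7)
    = 0.006806 × 1.092 = 0.00743 m

S_s ≈ 7.43 mm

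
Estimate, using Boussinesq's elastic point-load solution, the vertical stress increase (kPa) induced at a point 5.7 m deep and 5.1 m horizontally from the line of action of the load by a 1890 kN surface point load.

Boussinesq vertical stress below a point load on an elastic half-space:
Δσ_z = 3P/(2πz²) · [1 + (r/z)²]^(−5/2)
r/z = 5.1/5.7 = 0.89474; [1+(r/z)²]^(−5/2) = 0.22987.
Δσ_z = 3×1890/(2π×5.7²) × 0.22987 = 27.775 × 0.22987 = 6.385 kPa

Δσ_z ≈ 6.38 kPa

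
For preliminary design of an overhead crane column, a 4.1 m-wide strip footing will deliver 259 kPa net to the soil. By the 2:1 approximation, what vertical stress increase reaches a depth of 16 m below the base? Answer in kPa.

Δσ_z ≈ 52.8 kPa

By the 2:1 method the load spreads at 1 horizontal : 2 vertical, so at depth z the loaded area has grown by z in each plan dimension:
Δσ = qB/(B+z) = 259×4.1/(4.1+16) = 52.831 kPa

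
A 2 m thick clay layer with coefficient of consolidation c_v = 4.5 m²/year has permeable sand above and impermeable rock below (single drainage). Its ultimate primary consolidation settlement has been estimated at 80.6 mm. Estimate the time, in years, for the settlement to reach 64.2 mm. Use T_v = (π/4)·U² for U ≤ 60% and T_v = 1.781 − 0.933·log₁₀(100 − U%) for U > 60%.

Drainage path length: H_d = H = 2 m (single drainage).
U = S(t)/S_ult = 64.2/80.6 = 0.7965.
U > 60%: T_v = 1.781 − 0.933·log₁₀(100 − 79.653) = 0.56016.
t = T_v·H_d²/c_v = 0.56016×2²/4.5 = 0.4979 years.

t ≈ 0.498 years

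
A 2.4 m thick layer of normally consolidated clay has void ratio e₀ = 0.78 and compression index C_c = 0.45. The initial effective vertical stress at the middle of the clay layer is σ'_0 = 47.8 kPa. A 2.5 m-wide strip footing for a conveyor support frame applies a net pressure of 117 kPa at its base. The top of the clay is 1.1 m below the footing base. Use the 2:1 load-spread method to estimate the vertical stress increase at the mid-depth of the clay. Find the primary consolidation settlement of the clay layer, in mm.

Mid-depth of clay below the footing base: z = 1.1 + 2.4/2 = 2.3 m.
Stress increase at mid-clay by the 2:1 spreading method:
Δσ = qB/(B+z) = 117×2.5/(2.5+2.3) = 60.938 kPa
Final effective stress: σ'_f = σ'_0 + Δσ = 47.8 + 60.938 = 108.74 kPa.
Normally consolidated clay, so the full stress increment lies on the virgin compression line:
S_c = C_c·H/(1+e₀)·log₁₀(σ'_f/σ'_0) = 0.45×2.4/(1+0.78)×log₁₀(108.74/47.8)
    = 0.60674 × 0.35696 = 0.2166 m

S_c ≈ 217 mm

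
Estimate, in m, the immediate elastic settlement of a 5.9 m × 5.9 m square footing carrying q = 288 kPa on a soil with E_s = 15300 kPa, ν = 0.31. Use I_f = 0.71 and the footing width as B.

S_e ≈ 0.0713 m

Immediate (elastic) settlement: S_e = q·B·(1−ν²)/E_s · I_f.
S_e = 288 × 5.9 × (1 − 0.31²) / 15300 × 0.71
    = 288 × 5.9 × 0.9039 / 15300 × 0.71
    = 0.07127 m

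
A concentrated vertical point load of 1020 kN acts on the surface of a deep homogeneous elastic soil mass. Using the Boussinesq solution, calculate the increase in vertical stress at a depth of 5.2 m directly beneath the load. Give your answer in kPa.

Boussinesq vertical stress below a point load on an elastic half-space:
Δσ_z = 3P/(2πz²) · [1 + (r/z)²]^(−5/2)
r/z = 0/5.2 = 0; [1+(r/z)²]^(−5/2) = 1.
Δσ_z = 3×1020/(2π×5.2²) × 1 = 18.011 × 1 = 18.01 kPa

Δσ_z ≈ 18 kPa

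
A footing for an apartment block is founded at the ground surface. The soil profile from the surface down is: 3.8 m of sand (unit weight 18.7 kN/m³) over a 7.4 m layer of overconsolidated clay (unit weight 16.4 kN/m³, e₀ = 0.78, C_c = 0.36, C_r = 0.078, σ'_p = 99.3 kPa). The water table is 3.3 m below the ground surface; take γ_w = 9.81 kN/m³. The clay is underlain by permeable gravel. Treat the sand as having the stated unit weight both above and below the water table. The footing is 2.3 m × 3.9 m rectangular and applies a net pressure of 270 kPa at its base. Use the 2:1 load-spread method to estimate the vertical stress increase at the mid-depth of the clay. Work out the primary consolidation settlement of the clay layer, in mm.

S_c ≈ 92.5 mm

Mid-depth of clay below the ground surface: z = 3.8 + 7.4/2 = 7.5 m.
Total vertical stress at mid-clay: σ_v = 18.7×3.8 + 16.4×3.7 = 131.74 kPa.
Pore pressure: u = 9.81×(7.5 − 3.3) = 41.202 kPa.
Initial effective stress: σ'_0 = σ_v − u = 131.74 − 41.202 = 90.538 kPa.
Stress increase at mid-clay by the 2:1 spreading method:
Δσ = qBL/((B+z)(L+z)) = 270×2.3×3.9/((2.3+7.5)(3.9+7.5)) = 21.678 kPa
Final effective stress: σ'_f = 90.538 + 21.678 = 112.22 kPa.
σ'_f = 112.22 > σ'_p = 99.3 kPa, so the stress path crosses the preconsolidation pressure — recompression up to σ'_p, then virgin compression beyond:
S_c = H/(1+e₀)·[C_r·log₁₀(σ'_p/σ'_0) + C_c·log₁₀(σ'_f/σ'_p)]
    = 7.4/1.78 × [0.078×log₁₀(99.3/90.538) + 0.36×log₁₀(112.22/99.3)]
    = 4.1573 × [0.0031292 + 0.019124] = 0.09251 m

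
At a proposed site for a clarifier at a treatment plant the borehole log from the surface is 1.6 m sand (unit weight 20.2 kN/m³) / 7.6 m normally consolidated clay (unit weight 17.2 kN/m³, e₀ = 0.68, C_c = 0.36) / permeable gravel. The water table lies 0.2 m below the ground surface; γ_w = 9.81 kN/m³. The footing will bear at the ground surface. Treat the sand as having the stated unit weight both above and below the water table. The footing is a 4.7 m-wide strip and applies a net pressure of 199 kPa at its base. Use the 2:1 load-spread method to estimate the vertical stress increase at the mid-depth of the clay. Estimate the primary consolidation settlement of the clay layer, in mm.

Mid-depth of clay below the ground surface: z = 1.6 + 7.6/2 = 5.4 m.
Total vertical stress at mid-clay: σ_v = 20.2×1.6 + 17.2×3.8 = 97.68 kPa.
Pore pressure: u = 9.81×(5.4 − 0.2) = 51.012 kPa.
Initial effective stress: σ'_0 = σ_v − u = 97.68 − 51.012 = 46.668 kPa.
Stress increase at mid-clay by the 2:1 spreading method:
Δσ = qB/(B+z) = 199×4.7/(4.7+5.4) = 92.604 kPa
Final effective stress: σ'_f = σ'_0 + Δσ = 46.668 + 92.604 = 139.27 kPa.
Normally consolidated clay, so the full stress increment lies on the virgin compression line:
S_c = C_c·H/(1+e₀)·log₁₀(σ'_f/σ'_0) = 0.36×7.6/(1+0.68)×log₁₀(139.27/46.668)
    = 1.6286 × 0.47484 = 0.7733 m

S_c ≈ 773 mm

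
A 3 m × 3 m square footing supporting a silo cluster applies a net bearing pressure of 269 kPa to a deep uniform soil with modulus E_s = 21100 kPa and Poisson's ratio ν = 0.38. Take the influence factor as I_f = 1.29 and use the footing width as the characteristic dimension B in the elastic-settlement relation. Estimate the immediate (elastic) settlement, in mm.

Immediate (elastic) settlement: S_e = q·B·(1−ν²)/E_s · I_f.
S_e = 269 × 3 × (1 − 0.38²) / 21100 × 1.29
    = 269 × 3 × 0.8556 / 21100 × 1.29
    = 0.04221 m = 42.21 mm

S_e ≈ 42.2 mm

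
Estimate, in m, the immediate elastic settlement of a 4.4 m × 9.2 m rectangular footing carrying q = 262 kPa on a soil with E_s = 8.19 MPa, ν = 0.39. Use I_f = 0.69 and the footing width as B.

Immediate (elastic) settlement: S_e = q·B·(1−ν²)/E_s · I_f.
E_s = 8.19 MPa = 8190 kPa.
S_e = 262 × 4.4 × (1 − 0.39²) / 8190 × 0.69
    = 262 × 4.4 × 0.8479 / 8190 × 0.69
    = 0.08235 m

S_e ≈ 0.0824 m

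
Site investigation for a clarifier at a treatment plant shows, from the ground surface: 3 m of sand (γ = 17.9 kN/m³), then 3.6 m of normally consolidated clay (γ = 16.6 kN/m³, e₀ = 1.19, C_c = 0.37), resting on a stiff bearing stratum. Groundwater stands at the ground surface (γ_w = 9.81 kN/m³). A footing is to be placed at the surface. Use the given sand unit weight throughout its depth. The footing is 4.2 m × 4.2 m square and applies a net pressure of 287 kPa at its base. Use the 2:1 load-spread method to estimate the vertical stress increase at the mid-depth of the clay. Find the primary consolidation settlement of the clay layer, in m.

S_c ≈ 0.264 m

Mid-depth of clay below the ground surface: z = 3 + 3.6/2 = 4.8 m.
Total vertical stress at mid-clay: σ_v = 17.9×3 + 16.6×1.8 = 83.58 kPa.
Pore pressure: u = 9.81×(4.8 − 0) = 47.088 kPa.
Initial effective stress: σ'_0 = σ_v − u = 83.58 − 47.088 = 36.492 kPa.
Stress increase at mid-clay by the 2:1 spreading method:
Δσ = qBL/((B+z)(L+z)) = 287×4.2×4.2/((4.2+4.8)(4.2+4.8)) = 62.502 kPa
Final effective stress: σ'_f = σ'_0 + Δσ = 36.492 + 62.502 = 98.994 kPa.
Normally consolidated clay, so the full stress increment lies on the virgin compression line:
S_c = C_c·H/(1+e₀)·log₁₀(σ'_f/σ'_0) = 0.37×3.6/(1+1.19)×log₁₀(98.994/36.492)
    = 0.60822 × 0.43341 = 0.2636 m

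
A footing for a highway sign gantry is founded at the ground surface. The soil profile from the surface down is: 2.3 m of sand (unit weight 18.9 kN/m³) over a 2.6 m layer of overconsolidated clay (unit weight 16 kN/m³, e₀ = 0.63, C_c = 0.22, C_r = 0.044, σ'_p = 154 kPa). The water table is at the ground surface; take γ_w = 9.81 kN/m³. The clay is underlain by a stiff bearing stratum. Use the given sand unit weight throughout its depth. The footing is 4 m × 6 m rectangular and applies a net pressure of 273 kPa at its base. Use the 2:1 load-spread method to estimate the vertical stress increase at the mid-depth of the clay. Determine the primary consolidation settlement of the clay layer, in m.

S_c ≈ 0.043 m

Mid-depth of clay below the ground surface: z = 2.3 + 2.6/2 = 3.6 m.
Total vertical stress at mid-clay: σ_v = 18.9×2.3 + 16×1.3 = 64.27 kPa.
Pore pressure: u = 9.81×(3.6 − 0) = 35.316 kPa.
Initial effective stress: σ'_0 = σ_v − u = 64.27 − 35.316 = 28.954 kPa.
Stress increase at mid-clay by the 2:1 spreading method:
Δσ = qBL/((B+z)(L+z)) = 273×4×6/((4+3.6)(6+3.6)) = 89.803 kPa
Final effective stress: σ'_f = 28.954 + 89.803 = 118.76 kPa.
σ'_f = 118.76 ≤ σ'_p = 154 kPa, so the clay remains overconsolidated and only the recompression index applies:
S_c = C_r·H/(1+e₀)·log₁₀(σ'_f/σ'_0) = 0.044×2.6/1.63×log₁₀(118.76/28.954)
    = 0.070184 × 0.61296 = 0.04302 m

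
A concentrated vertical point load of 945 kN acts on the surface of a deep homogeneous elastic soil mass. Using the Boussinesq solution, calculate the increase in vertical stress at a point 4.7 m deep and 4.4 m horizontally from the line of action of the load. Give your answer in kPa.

Boussinesq vertical stress below a point load on an elastic half-space:
Δσ_z = 3P/(2πz²) · [1 + (r/z)²]^(−5/2)
r/z = 4.4/4.7 = 0.93617; [1+(r/z)²]^(−5/2) = 0.20734.
Δσ_z = 3×945/(2π×4.7²) × 0.20734 = 20.426 × 0.20734 = 4.235 kPa

Δσ_z ≈ 4.24 kPa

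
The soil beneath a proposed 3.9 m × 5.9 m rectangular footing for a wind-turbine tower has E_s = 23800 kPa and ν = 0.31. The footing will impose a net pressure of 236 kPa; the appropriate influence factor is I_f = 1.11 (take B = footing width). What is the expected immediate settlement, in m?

Immediate (elastic) settlement: S_e = q·B·(1−ν²)/E_s · I_f.
S_e = 236 × 3.9 × (1 − 0.31²) / 23800 × 1.11
    = 236 × 3.9 × 0.9039 / 23800 × 1.11
    = 0.0388 m

S_e ≈ 0.0388 m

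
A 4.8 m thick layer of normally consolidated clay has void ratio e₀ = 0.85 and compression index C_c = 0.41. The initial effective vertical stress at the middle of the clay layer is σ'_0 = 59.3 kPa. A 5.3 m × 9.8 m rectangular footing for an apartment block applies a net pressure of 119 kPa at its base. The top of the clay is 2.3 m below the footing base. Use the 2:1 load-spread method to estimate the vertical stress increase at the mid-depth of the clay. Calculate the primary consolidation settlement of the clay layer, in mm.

Mid-depth of clay below the footing base: z = 2.3 + 4.8/2 = 4.7 m.
Stress increase at mid-clay by the 2:1 spreading method:
Δσ = qBL/((B+z)(L+z)) = 119×5.3×9.8/((5.3+4.7)(9.8+4.7)) = 42.627 kPa
Final effective stress: σ'_f = σ'_0 + Δσ = 59.3 + 42.627 = 101.93 kPa.
Normally consolidated clay, so the full stress increment lies on the virgin compression line:
S_c = C_c·H/(1+e₀)·log₁₀(σ'_f/σ'_0) = 0.41×4.8/(1+0.85)×log₁₀(101.93/59.3)
    = 1.0638 × 0.23525 = 0.2503 m

S_c ≈ 250 mm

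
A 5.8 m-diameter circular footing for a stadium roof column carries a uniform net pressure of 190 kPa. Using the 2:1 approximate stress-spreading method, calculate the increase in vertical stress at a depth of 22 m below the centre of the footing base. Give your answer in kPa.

By the 2:1 method the load spreads at 1 horizontal : 2 vertical, so at depth z the loaded area has grown by z in each plan dimension:
Δσ ≈ qD²/(D+z)² = 190×5.8²/(5.8+22)² = 8.2703 kPa

Δσ_z ≈ 8.27 kPa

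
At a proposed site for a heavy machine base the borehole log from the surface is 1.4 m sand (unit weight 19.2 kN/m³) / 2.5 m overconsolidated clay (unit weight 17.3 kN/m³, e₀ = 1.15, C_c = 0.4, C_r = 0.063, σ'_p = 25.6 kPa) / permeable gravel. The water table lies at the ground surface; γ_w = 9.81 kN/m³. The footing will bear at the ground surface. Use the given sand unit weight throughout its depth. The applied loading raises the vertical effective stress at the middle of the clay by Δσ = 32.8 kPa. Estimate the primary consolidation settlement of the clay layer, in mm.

S_c ≈ 160 mm

Mid-depth of clay below the ground surface: z = 1.4 + 2.5/2 = 2.65 m.
Total vertical stress at mid-clay: σ_v = 19.2×1.4 + 17.3×1.25 = 48.505 kPa.
Pore pressure: u = 9.81×(2.65 − 0) = 25.997 kPa.
Initial effective stress: σ'_0 = σ_v − u = 48.505 − 25.997 = 22.508 kPa.
Final effective stress: σ'_f = 22.508 + 32.8 = 55.308 kPa.
σ'_f = 55.308 > σ'_p = 25.6 kPa, so the stress path crosses the preconsolidation pressure — recompression up to σ'_p, then virgin compression beyond:
S_c = H/(1+e₀)·[C_r·log₁₀(σ'_p/σ'_0) + C_c·log₁₀(σ'_f/σ'_p)]
    = 2.5/2.15 × [0.063×log₁₀(25.6/22.508) + 0.4×log₁₀(55.308/25.6)]
    = 1.1628 × [0.0035219 + 0.13382] = 0.1597 m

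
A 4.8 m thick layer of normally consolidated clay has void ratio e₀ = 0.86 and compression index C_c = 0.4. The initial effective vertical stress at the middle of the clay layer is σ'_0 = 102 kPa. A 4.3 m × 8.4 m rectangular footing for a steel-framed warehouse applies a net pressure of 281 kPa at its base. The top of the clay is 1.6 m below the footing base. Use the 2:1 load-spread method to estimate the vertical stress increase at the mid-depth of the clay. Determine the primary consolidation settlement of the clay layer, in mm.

Mid-depth of clay below the footing base: z = 1.6 + 4.8/2 = 4 m.
Stress increase at mid-clay by the 2:1 spreading method:
Δσ = qBL/((B+z)(L+z)) = 281×4.3×8.4/((4.3+4)(8.4+4)) = 98.618 kPa
Final effective stress: σ'_f = σ'_0 + Δσ = 102 + 98.618 = 200.62 kPa.
Normally consolidated clay, so the full stress increment lies on the virgin compression line:
S_c = C_c·H/(1+e₀)·log₁₀(σ'_f/σ'_0) = 0.4×4.8/(1+0.86)×log₁₀(200.62/102)
    = 1.0323 × 0.29377 = 0.3033 m

S_c ≈ 303 mm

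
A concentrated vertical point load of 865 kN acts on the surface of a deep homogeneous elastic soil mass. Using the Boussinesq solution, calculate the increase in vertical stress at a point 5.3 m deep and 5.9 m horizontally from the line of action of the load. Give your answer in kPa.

Boussinesq vertical stress below a point load on an elastic half-space:
Δσ_z = 3P/(2πz²) · [1 + (r/z)²]^(−5/2)
r/z = 5.9/5.3 = 1.1132; [1+(r/z)²]^(−5/2) = 0.13328.
Δσ_z = 3×865/(2π×5.3²) × 0.13328 = 14.703 × 0.13328 = 1.96 kPa

Δσ_z ≈ 1.96 kPa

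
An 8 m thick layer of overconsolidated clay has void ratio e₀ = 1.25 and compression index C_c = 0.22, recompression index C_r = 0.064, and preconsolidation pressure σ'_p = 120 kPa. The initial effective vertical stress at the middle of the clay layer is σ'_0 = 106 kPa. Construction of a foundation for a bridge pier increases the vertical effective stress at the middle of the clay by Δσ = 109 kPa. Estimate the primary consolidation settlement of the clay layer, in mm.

S_c ≈ 210 mm

Final effective stress: σ'_f = 106 + 109 = 215 kPa.
σ'_f = 215 > σ'_p = 120 kPa, so the stress path crosses the preconsolidation pressure — recompression up to σ'_p, then virgin compression beyond:
S_c = H/(1+e₀)·[C_r·log₁₀(σ'_p/σ'_0) + C_c·log₁₀(σ'_f/σ'_p)]
    = 8/2.25 × [0.064×log₁₀(120/106) + 0.22×log₁₀(215/120)]
    = 3.5556 × [0.003448 + 0.055717] = 0.2104 m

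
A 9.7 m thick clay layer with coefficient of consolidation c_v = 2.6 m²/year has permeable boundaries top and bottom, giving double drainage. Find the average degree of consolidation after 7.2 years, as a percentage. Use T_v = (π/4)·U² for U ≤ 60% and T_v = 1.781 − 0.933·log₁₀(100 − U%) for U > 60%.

U ≈ 88.6 %

Drainage path length: H_d = H/2 = 4.85 m (double drainage).
T_v = c_v·t/H_d² = 2.6×7.2/4.85² = 0.79583.
T_v = 0.79583 corresponds to the U > 60% branch:
U = 1 − 10^((1.781 − T_v)/0.933)/100 = 0.8863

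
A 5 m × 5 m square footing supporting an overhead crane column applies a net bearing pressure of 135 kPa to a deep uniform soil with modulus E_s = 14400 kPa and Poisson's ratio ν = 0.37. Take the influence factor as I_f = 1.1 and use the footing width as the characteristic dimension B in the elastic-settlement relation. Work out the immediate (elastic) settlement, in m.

Immediate (elastic) settlement: S_e = q·B·(1−ν²)/E_s · I_f.
S_e = 135 × 5 × (1 − 0.37²) / 14400 × 1.1
    = 135 × 5 × 0.8631 / 14400 × 1.1
    = 0.0445 m

S_e ≈ 0.0445 m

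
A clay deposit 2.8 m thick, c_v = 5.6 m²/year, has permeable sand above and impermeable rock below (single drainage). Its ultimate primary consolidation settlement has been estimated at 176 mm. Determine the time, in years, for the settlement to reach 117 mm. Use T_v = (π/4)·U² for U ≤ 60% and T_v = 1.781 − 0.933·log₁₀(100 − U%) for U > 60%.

t ≈ 0.501 years

Drainage path length: H_d = H = 2.8 m (single drainage).
U = S(t)/S_ult = 117/176 = 0.6648.
U > 60%: T_v = 1.781 − 0.933·log₁₀(100 − 66.477) = 0.35786.
t = T_v·H_d²/c_v = 0.35786×2.8²/5.6 = 0.501 years.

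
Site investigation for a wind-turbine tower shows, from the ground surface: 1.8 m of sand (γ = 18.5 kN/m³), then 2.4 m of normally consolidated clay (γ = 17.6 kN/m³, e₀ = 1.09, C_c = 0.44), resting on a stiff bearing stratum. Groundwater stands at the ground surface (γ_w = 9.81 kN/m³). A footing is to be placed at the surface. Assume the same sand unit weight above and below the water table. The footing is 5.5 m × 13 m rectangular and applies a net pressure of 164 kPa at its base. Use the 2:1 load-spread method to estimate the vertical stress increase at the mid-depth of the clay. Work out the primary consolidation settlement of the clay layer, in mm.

S_c ≈ 328 mm

Mid-depth of clay below the ground surface: z = 1.8 + 2.4/2 = 3 m.
Total vertical stress at mid-clay: σ_v = 18.5×1.8 + 17.6×1.2 = 54.42 kPa.
Pore pressure: u = 9.81×(3 − 0) = 29.43 kPa.
Initial effective stress: σ'_0 = σ_v − u = 54.42 − 29.43 = 24.99 kPa.
Stress increase at mid-clay by the 2:1 spreading method:
Δσ = qBL/((B+z)(L+z)) = 164×5.5×13/((5.5+3)(13+3)) = 86.221 kPa
Final effective stress: σ'_f = σ'_0 + Δσ = 24.99 + 86.221 = 111.21 kPa.
Normally consolidated clay, so the full stress increment lies on the virgin compression line:
S_c = C_c·H/(1+e₀)·log₁₀(σ'_f/σ'_0) = 0.44×2.4/(1+1.09)×log₁₀(111.21/24.99)
    = 0.50526 × 0.64838 = 0.3276 m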